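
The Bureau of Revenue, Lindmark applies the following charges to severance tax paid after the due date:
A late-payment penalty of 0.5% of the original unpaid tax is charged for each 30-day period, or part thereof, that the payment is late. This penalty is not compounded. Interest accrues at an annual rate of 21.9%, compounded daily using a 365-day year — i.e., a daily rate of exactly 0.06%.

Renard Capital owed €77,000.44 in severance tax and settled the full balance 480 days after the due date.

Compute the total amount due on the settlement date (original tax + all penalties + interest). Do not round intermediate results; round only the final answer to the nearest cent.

€108,851.07

Penalty periods: ⌈480/30⌉ = 16; penalty = 16 × 0.5% × €77,000.44 = €6,160.04…
Interest: €77,000.44 × ((1 + 0.0006)^480 − 1) = €77,000.44 × 0.33364212… = €25,690.5899…
Total = €77,000.44 + €6,160.0352 + €25,690.5899… = €108,851.07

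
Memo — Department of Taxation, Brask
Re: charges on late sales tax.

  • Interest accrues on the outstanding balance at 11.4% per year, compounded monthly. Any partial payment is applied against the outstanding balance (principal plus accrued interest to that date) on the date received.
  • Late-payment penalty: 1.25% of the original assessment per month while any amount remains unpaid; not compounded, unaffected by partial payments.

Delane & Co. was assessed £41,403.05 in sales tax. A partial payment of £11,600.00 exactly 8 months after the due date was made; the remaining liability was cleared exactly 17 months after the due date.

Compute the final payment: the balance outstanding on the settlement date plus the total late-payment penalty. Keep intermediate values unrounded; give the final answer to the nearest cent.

£44,790.60

Monthly rate = 11.4% ÷ 12 = 0.95%
Balance at month 8: £41,403.0500 × (1 + 0.0095)^8 = £44,656.3190…
After £11,600.00 payment: £44,656.3190… − £11,600.00 = £33,056.3190…
Balance at month 17: £33,056.3190… × (1 + 0.0095)^9 = £35,992.4492…
Penalty: 17 × 1.25% × £41,403.05 = £8,798.15…
Final settlement = outstanding balance + penalty = £35,992.4492… + £8,798.15… = £44,790.60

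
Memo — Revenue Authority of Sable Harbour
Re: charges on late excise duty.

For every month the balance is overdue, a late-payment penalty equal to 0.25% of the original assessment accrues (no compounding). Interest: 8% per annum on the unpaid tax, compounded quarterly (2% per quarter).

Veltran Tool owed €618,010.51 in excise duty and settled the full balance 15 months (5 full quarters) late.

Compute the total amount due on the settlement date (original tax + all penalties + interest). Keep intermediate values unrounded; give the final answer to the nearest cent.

€705,508.93

Late-payment penalty = 0.25% × €618,010.51 × 15 mo = €23,175.39…
Interest: €618,010.51 × ((1 + 0.02)^5 − 1) = €618,010.51 × 0.1040808… = €64,323.0303…
Total = €618,010.51 + €23,175.3941… + €64,323.0303… = €705,508.93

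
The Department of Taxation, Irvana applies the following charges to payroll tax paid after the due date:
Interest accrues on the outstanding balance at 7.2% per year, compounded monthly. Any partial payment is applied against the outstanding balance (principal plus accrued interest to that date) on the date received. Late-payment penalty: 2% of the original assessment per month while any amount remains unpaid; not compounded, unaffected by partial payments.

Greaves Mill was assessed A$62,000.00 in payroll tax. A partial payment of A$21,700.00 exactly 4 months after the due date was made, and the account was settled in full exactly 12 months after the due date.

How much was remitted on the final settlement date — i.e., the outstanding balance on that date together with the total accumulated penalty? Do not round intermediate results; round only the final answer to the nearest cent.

Monthly rate = 7.2% ÷ 12 = 0.6%
Balance at month 4: A$62,000.0000 × (1 + 0.006)^4 = A$63,501.4456…
After A$21,700.00 payment: A$63,501.4456… − A$21,700.00 = A$41,801.4456…
Balance at month 12: A$41,801.4456… × (1 + 0.006)^8 = A$43,850.5603…
Penalty: 12 × 2% × A$62,000.00 = A$14,880.00
Final settlement = outstanding balance + penalty = A$43,850.5603… + A$14,880.00 = A$58,730.56

A$58,730.56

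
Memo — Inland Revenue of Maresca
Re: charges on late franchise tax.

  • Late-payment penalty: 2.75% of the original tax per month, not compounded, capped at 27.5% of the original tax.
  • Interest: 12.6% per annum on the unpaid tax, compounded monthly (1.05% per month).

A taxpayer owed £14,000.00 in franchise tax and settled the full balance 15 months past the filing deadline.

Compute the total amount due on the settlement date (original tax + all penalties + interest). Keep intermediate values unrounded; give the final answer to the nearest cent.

£20,224.68

Penalty (uncapped): 15 × 2.75% × £14,000.00 = £5,775.00; cap = 27.5% × £14,000.00 = £3,850.00 → penalty = £3,850.00
Interest: £14,000.00 × ((1 + 0.0105)^15 − 1) = £14,000.00 × 0.1696200… = £2,374.6793…
Total = £14,000.00 + £3,850.0000 + £2,374.6793… = £20,224.68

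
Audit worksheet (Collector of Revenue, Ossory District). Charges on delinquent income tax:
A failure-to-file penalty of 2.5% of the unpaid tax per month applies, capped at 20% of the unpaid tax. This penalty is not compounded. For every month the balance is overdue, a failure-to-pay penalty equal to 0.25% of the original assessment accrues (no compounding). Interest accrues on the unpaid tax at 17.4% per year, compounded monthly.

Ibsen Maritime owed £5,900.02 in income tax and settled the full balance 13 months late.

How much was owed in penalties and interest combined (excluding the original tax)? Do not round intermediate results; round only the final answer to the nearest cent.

Failure-to-file: 13 × 2.5% × £5,900.02 = £1,917.51…, capped at 20% × £5,900.02 = £1,180.00…
Failure-to-pay penalty: 13 × 0.25% × £5,900.02 = £191.75…
Interest (17.4%/yr ÷ 12 = 1.45%/month): £5,900.02 × ((1 + 0.0145)^13 − 1) = £1,214.2469…
Penalties + interest = £1,371.7547… + £1,214.2469… = £2,586.00

£2,586.00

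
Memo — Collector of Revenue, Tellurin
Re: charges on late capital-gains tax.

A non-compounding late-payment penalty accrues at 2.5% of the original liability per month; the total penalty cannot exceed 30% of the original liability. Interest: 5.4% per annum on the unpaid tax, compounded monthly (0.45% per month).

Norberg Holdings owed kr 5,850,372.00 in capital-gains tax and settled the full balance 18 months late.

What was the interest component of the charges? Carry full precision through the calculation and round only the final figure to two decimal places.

kr 492,448.50

Interest: kr 5,850,372.00 × ((1 + 0.0045)^18 − 1) = kr 5,850,372.00 × 0.0841739… = kr 492,448.5034…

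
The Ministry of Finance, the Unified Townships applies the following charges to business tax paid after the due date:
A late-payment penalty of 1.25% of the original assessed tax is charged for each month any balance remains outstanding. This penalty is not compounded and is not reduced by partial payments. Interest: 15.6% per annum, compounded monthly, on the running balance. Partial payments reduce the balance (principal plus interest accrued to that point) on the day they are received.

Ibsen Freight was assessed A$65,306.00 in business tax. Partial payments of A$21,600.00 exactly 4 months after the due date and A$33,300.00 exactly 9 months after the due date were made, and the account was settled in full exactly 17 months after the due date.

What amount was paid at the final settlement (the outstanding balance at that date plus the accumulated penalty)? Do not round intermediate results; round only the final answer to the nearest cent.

Monthly rate = 15.6% ÷ 12 = 1.3%
Balance at month 4: A$65,306.0000 × (1 + 0.013)^4 = A$68,768.7081…
After A$21,600.00 payment: A$68,768.7081… − A$21,600.00 = A$47,168.7081…
Balance at month 9: A$47,168.7081… × (1 + 0.013)^5 = A$50,315.4322…
After A$33,300.00 payment: A$50,315.4322… − A$33,300.00 = A$17,015.4322…
Balance at month 17: A$17,015.4322… × (1 + 0.013)^8 = A$18,867.6820…
Penalty: 17 × 1.25% × A$65,306.00 = A$13,877.53…
Final settlement = outstanding balance + penalty = A$18,867.6820… + A$13,877.53… = A$32,745.21

A$32,745.21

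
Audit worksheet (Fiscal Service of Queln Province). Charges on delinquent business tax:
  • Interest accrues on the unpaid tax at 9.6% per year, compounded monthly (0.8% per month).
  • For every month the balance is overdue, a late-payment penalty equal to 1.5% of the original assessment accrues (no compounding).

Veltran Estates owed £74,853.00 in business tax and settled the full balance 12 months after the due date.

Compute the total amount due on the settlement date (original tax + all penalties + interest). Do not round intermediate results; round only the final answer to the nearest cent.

Late-payment penalty = 1.5% × £74,853.00 × 12 mo = £13,473.54
Interest: £74,853.00 × ((1 + 0.008)^12 − 1) = £74,853.00 × 0.1003387… = £7,510.6522…
Total = £74,853.00 + £13,473.5400 + £7,510.6522… = £95,837.19

£95,837.19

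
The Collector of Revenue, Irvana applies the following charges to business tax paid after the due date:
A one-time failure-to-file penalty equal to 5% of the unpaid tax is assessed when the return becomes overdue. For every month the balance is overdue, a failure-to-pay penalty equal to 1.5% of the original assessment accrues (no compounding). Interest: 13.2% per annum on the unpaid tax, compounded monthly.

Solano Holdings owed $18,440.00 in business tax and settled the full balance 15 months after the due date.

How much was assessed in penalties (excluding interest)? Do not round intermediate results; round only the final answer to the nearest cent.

Failure-to-file penalty: 5% × $18,440.00 = $922.00
Failure-to-pay penalty: 15 × 1.5% × $18,440.00 = $4,149.00
Total penalty = $922.00 + $4,149.00 = $5,071.00

$5,071.00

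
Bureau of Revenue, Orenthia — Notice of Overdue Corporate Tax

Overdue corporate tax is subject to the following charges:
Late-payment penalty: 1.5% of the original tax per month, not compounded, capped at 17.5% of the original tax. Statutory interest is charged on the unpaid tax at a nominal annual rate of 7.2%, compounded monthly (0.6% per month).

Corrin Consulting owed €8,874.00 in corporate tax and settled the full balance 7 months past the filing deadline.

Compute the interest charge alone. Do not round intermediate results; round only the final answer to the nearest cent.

Interest: €8,874.00 × ((1 + 0.006)^7 − 1) = €8,874.00 × 0.0427636… = €379.4842…

€379.48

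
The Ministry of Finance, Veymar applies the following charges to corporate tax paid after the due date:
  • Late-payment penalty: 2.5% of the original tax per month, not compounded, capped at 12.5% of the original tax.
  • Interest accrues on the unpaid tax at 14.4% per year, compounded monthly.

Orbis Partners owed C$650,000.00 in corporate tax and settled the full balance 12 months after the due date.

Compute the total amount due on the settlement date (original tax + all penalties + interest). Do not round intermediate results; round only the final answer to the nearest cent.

Penalty (uncapped): 12 × 2.5% × C$650,000.00 = C$195,000.00; cap = 12.5% × C$650,000.00 = C$81,250.00 → penalty = C$81,250.00
Interest (14.4%/yr ÷ 12 = 1.2%/month): C$650,000.00 × ((1 + 0.012)^12 − 1) = C$100,031.5057…
Total = C$650,000.00 + C$81,250.0000 + C$100,031.5057… = C$831,281.51

C$831,281.51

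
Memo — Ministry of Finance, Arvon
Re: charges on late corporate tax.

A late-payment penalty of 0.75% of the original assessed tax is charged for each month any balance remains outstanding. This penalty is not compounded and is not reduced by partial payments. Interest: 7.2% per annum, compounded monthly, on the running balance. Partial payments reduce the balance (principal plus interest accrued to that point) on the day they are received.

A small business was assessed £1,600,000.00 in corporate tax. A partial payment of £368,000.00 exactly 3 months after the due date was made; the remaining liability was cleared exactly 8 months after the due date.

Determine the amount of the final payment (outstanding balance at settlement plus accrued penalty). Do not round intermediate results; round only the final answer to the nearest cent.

£1,395,259.02

Monthly rate = 7.2% ÷ 12 = 0.6%
Balance at month 3: £1,600,000.0000 × (1 + 0.006)^3 = £1,628,973.1456
After £368,000.00 payment: £1,628,973.1456 − £368,000.00 = £1,260,973.1456
Balance at month 8: £1,260,973.1456 × (1 + 0.006)^5 = £1,299,259.0222…
Penalty: 8 × 0.75% × £1,600,000.00 = £96,000.00
Final settlement = outstanding balance + penalty = £1,299,259.0222… + £96,000.00 = £1,395,259.02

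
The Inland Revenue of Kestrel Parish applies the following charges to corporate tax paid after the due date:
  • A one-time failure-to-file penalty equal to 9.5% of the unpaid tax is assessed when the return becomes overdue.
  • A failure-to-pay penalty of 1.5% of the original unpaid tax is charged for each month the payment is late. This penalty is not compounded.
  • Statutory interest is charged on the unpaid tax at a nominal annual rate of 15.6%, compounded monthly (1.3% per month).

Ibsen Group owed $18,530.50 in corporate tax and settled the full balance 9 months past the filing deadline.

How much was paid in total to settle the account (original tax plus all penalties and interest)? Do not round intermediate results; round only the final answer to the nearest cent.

$25,076.81

Failure-to-file penalty: 9.5% × $18,530.50 = $1,760.40…
Failure-to-pay penalty = 1.5% × $18,530.50 × 9 mo = $2,501.62…
Interest: $18,530.50 × ((1 + 0.013)^9 − 1) = $18,530.50 × 0.1232722… = $2,284.2954…
Total = $18,530.50 + $4,262.0150 + $2,284.2954… = $25,076.81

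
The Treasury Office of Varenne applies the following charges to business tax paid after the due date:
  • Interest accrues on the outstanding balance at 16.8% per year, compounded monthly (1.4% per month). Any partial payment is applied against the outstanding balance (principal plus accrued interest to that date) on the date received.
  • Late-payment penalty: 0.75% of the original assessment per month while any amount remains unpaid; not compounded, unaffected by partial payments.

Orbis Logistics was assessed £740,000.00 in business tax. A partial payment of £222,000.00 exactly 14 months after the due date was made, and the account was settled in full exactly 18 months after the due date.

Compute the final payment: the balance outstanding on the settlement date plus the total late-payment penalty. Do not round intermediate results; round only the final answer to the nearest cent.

Balance at month 14: £740,000.0000 × (1 + 0.014)^14 = £899,007.0339…
After £222,000.00 payment: £899,007.0339… − £222,000.00 = £677,007.0339…
Balance at month 18: £677,007.0339… × (1 + 0.014)^4 = £715,723.0449…
Penalty: 18 × 0.75% × £740,000.00 = £99,900.00
Final settlement = outstanding balance + penalty = £715,723.0449… + £99,900.00 = £815,623.04

£815,623.04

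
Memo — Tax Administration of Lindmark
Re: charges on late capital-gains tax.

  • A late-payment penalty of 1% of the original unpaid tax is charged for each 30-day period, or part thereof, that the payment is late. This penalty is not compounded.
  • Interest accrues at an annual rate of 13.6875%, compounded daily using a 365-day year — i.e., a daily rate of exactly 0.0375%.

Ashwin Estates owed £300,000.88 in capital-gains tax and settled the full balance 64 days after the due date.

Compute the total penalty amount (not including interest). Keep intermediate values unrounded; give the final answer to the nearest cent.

£9,000.03

Penalty periods: ⌈64/30⌉ = 3; penalty = 3 × 1% × £300,000.88 = £9,000.03…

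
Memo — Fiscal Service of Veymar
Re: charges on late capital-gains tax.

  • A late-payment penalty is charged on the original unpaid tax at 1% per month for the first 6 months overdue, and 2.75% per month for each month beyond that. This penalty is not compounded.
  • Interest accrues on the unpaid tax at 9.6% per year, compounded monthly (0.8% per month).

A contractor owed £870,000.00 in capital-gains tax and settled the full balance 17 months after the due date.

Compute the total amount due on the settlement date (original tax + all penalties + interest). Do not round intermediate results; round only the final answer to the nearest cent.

Penalty, months 1–6: 6 × 1% × £870,000.00 = £52,200.00
Penalty, months 7–17: 11 × 2.75% × £870,000.00 = £263,175.00
Interest: £870,000.00 × ((1 + 0.008)^17 − 1) = £870,000.00 × 0.1450621… = £126,204.0396…
Total = £870,000.00 + £315,375.0000 + £126,204.0396… = £1,311,579.04

£1,311,579.04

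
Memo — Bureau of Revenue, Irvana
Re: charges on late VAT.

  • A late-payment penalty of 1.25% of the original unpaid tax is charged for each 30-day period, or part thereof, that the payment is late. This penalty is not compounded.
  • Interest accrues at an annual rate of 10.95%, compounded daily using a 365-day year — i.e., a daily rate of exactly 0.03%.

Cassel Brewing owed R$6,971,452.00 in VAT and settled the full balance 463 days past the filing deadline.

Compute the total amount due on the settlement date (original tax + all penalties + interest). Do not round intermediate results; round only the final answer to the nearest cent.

R$9,404,385.98

Penalty periods: ⌈463/30⌉ = 16; penalty = 16 × 1.25% × R$6,971,452.00 = R$1,394,290.40
Interest: R$6,971,452.00 × ((1 + 0.0003)^463 − 1) = R$6,971,452.00 × 0.14898526… = R$1,038,643.5802…
Total = R$6,971,452.00 + R$1,394,290.4000 + R$1,038,643.5802… = R$9,404,385.98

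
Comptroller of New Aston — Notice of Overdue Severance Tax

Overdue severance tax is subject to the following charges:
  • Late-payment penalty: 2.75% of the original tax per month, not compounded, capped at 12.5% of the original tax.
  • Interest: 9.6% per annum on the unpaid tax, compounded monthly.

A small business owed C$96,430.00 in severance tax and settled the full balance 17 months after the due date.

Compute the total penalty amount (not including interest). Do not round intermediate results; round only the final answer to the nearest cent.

Penalty (uncapped): 17 × 2.75% × C$96,430.00 = C$45,081.03…; cap = 12.5% × C$96,430.00 = C$12,053.75 → penalty = C$12,053.75

C$12,053.75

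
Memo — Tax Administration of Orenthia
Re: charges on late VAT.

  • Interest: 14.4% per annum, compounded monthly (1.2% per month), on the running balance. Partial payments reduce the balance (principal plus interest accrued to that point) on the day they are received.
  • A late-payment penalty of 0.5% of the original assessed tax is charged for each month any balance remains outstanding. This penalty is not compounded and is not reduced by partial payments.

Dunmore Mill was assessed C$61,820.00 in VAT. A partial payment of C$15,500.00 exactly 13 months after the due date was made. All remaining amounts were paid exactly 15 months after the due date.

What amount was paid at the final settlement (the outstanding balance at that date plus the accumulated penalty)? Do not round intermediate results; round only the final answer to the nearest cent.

C$62,694.99

Balance at month 13: C$61,820.0000 × (1 + 0.012)^13 = C$72,189.7709…
After C$15,500.00 payment: C$72,189.7709… − C$15,500.00 = C$56,689.7709…
Balance at month 15: C$56,689.7709… × (1 + 0.012)^2 = C$58,058.4887…
Penalty: 15 × 0.5% × C$61,820.00 = C$4,636.50
Final settlement = outstanding balance + penalty = C$58,058.4887… + C$4,636.50 = C$62,694.99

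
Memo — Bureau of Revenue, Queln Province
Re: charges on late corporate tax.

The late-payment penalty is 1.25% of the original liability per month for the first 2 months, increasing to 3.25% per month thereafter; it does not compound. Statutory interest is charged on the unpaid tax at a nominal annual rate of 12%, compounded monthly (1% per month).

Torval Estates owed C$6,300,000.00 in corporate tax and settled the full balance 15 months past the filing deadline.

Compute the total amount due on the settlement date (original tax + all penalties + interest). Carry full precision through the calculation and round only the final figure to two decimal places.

Penalty, months 1–2: 2 × 1.25% × C$6,300,000.00 = C$157,500.00
Penalty, months 3–15: 13 × 3.25% × C$6,300,000.00 = C$2,661,750.00
Interest: C$6,300,000.00 × ((1 + 0.01)^15 − 1) = C$6,300,000.00 × 0.1609690… = C$1,014,104.4188…
Total = C$6,300,000.00 + C$2,819,250.0000 + C$1,014,104.4188… = C$10,133,354.42

C$10,133,354.42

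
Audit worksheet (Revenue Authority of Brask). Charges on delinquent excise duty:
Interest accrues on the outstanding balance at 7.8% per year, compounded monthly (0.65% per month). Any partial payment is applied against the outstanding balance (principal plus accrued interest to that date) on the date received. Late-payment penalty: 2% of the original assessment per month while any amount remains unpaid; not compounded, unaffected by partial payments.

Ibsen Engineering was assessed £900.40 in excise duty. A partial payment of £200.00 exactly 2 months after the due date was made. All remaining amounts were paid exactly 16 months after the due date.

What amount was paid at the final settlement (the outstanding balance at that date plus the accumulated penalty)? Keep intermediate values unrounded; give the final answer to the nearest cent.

Balance at month 2: £900.4000 × (1 + 0.0065)^2 = £912.1432…
After £200.00 payment: £912.1432… − £200.00 = £712.1432…
Balance at month 16: £712.1432… × (1 + 0.0065)^14 = £779.7588…
Penalty: 16 × 2% × £900.40 = £288.13…
Final settlement = outstanding balance + penalty = £779.7588… + £288.13… = £1,067.89

£1,067.89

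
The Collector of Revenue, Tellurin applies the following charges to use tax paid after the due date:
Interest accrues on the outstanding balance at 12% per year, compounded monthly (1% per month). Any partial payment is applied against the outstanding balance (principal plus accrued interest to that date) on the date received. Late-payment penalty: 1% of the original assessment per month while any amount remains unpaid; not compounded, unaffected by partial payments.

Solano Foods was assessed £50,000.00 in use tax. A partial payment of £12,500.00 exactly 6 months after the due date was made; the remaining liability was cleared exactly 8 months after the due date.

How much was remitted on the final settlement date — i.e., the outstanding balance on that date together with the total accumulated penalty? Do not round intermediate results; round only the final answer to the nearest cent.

Balance at month 6: £50,000.0000 × (1 + 0.01)^6 = £53,076.0075…
After £12,500.00 payment: £53,076.0075… − £12,500.00 = £40,576.0075…
Balance at month 8: £40,576.0075… × (1 + 0.01)^2 = £41,391.5853…
Penalty: 8 × 1% × £50,000.00 = £4,000.00
Final settlement = outstanding balance + penalty = £41,391.5853… + £4,000.00 = £45,391.59

£45,391.59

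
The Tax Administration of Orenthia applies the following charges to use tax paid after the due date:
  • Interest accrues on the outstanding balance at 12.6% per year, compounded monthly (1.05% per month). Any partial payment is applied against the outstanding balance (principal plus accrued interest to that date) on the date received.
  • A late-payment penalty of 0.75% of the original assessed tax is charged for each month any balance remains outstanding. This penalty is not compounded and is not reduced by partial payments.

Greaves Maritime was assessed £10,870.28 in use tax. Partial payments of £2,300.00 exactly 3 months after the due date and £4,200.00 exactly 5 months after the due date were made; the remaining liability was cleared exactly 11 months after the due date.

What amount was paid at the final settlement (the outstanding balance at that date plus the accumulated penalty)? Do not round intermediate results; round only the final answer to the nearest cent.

£6,118.54

Balance at month 3: £10,870.2800 × (1 + 0.0105)^3 = £11,216.3017…
After £2,300.00 payment: £11,216.3017… − £2,300.00 = £8,916.3017…
Balance at month 5: £8,916.3017… × (1 + 0.0105)^2 = £9,104.5271…
After £4,200.00 payment: £9,104.5271… − £4,200.00 = £4,904.5271…
Balance at month 11: £4,904.5271… × (1 + 0.0105)^6 = £5,221.7376…
Penalty: 11 × 0.75% × £10,870.28 = £896.80…
Final settlement = outstanding balance + penalty = £5,221.7376… + £896.80… = £6,118.54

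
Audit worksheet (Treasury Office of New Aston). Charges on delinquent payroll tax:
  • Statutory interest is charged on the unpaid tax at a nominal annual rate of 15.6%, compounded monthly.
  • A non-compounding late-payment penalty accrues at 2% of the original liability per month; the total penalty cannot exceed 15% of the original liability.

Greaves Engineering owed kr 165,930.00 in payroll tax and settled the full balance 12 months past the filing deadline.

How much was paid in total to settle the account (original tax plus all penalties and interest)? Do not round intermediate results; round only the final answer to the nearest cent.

Penalty (uncapped): 12 × 2% × kr 165,930.00 = kr 39,823.20; cap = 15% × kr 165,930.00 = kr 24,889.50 → penalty = kr 24,889.50
Interest (15.6%/yr ÷ 12 = 1.3%/month): kr 165,930.00 × ((1 + 0.013)^12 − 1) = kr 27,818.4592…
Total = kr 165,930.00 + kr 24,889.5000 + kr 27,818.4592… = kr 218,637.96

kr 218,637.96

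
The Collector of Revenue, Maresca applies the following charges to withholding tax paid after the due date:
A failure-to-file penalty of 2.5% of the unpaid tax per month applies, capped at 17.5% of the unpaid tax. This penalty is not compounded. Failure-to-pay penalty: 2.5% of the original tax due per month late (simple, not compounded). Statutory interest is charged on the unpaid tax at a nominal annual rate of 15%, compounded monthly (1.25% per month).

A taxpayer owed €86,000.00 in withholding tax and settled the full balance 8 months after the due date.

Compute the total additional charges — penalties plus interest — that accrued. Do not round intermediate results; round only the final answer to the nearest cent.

€41,235.80

Failure-to-file: 8 × 2.5% × €86,000.00 = €17,200.00, capped at 17.5% × €86,000.00 = €15,050.00
Failure-to-pay penalty = 2.5% × €86,000.00 × 8 mo = €17,200.00
Interest: €86,000.00 × ((1 + 0.0125)^8 − 1) = €86,000.00 × 0.1044861… = €8,985.8047…
Penalties + interest = €32,250.0000 + €8,985.8047… = €41,235.80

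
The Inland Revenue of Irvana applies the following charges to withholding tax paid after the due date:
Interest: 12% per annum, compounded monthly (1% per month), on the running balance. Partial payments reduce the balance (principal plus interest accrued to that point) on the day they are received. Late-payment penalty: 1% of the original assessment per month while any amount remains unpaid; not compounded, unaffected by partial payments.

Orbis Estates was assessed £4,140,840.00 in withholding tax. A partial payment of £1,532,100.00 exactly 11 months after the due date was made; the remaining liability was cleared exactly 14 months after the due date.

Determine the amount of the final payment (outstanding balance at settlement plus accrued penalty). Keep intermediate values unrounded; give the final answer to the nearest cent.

Balance at month 11: £4,140,840.0000 × (1 + 0.01)^11 = £4,619,804.1166…
After £1,532,100.00 payment: £4,619,804.1166… − £1,532,100.00 = £3,087,704.1166…
Balance at month 14: £3,087,704.1166… × (1 + 0.01)^3 = £3,181,264.6390…
Penalty: 14 × 1% × £4,140,840.00 = £579,717.60
Final settlement = outstanding balance + penalty = £3,181,264.6390… + £579,717.60 = £3,760,982.24

£3,760,982.24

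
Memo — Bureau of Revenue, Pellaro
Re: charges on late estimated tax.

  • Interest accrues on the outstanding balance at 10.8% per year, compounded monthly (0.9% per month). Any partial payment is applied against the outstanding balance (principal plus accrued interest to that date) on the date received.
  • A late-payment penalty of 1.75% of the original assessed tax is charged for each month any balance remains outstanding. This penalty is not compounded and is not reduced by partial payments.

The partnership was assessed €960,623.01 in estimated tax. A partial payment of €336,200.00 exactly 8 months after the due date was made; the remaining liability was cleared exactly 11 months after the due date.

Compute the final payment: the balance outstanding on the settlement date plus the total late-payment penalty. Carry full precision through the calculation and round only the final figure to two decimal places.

€899,682.51

Balance at month 8: €960,623.0100 × (1 + 0.009)^8 = €1,032,006.2206…
After €336,200.00 payment: €1,032,006.2206… − €336,200.00 = €695,806.2206…
Balance at month 11: €695,806.2206… × (1 + 0.009)^3 = €714,762.5767…
Penalty: 11 × 1.75% × €960,623.01 = €184,919.93…
Final settlement = outstanding balance + penalty = €714,762.5767… + €184,919.93… = €899,682.51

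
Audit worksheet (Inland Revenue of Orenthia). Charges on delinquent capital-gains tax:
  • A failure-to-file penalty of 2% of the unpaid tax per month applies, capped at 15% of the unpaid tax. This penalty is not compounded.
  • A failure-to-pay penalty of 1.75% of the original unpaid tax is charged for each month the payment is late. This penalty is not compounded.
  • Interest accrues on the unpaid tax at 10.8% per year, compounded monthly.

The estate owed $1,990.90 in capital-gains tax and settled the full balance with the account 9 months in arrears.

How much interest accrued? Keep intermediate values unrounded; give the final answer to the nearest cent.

Interest (10.8%/yr ÷ 12 = 0.9%/month): $1,990.90 × ((1 + 0.009)^9 − 1) = $167.1919…

$167.19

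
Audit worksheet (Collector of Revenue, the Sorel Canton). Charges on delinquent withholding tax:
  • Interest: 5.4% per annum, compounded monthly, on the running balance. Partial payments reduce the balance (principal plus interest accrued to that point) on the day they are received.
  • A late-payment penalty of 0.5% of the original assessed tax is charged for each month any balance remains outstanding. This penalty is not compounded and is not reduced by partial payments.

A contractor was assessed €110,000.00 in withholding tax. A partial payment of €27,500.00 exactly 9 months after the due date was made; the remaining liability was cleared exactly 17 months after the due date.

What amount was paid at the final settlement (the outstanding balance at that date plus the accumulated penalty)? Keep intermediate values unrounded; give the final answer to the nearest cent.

€99,569.13

Monthly rate = 5.4% ÷ 12 = 0.45%
Balance at month 9: €110,000.0000 × (1 + 0.0045)^9 = €114,536.0377…
After €27,500.00 payment: €114,536.0377… − €27,500.00 = €87,036.0377…
Balance at month 17: €87,036.0377… × (1 + 0.0045)^8 = €90,219.1311…
Penalty: 17 × 0.5% × €110,000.00 = €9,350.00
Final settlement = outstanding balance + penalty = €90,219.1311… + €9,350.00 = €99,569.13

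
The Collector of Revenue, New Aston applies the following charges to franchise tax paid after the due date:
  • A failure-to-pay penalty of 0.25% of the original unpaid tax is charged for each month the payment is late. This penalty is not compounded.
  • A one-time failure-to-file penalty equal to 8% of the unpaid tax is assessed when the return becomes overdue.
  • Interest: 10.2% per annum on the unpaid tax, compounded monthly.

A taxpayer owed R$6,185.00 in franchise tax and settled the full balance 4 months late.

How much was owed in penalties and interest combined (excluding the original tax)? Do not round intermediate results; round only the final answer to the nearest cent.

R$769.64

Failure-to-file penalty: 8% × R$6,185.00 = R$494.80
Failure-to-pay penalty = 0.25% × R$6,185.00 × 4 mo = R$61.85
Interest (10.2%/yr ÷ 12 = 0.85%/month): R$6,185.00 × ((1 + 0.0085)^4 − 1) = R$212.9864…
Penalties + interest = R$556.6500 + R$212.9864… = R$769.64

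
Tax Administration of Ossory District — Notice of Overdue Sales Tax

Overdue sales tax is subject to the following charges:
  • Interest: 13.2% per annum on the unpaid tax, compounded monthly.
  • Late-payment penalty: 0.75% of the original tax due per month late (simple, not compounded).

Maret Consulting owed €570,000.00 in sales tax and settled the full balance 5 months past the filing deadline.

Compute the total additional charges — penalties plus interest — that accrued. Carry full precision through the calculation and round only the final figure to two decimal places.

€53,422.33

Late-payment penalty: 5 × 0.75% × €570,000.00 = €21,375.00
Interest (13.2%/yr ÷ 12 = 1.1%/month): €570,000.00 × ((1 + 0.011)^5 − 1) = €32,047.3285…
Penalties + interest = €21,375.0000 + €32,047.3285… = €53,422.33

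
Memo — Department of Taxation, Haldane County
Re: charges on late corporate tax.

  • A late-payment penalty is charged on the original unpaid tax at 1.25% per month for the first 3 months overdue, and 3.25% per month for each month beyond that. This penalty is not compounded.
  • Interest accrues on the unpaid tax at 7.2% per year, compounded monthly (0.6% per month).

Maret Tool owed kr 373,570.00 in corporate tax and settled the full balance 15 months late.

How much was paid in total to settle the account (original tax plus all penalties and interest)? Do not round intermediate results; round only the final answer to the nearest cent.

Penalty, months 1–3: 3 × 1.25% × kr 373,570.00 = kr 14,008.88…
Penalty, months 4–15: 12 × 3.25% × kr 373,570.00 = kr 145,692.30
Interest: kr 373,570.00 × ((1 + 0.006)^15 − 1) = kr 373,570.00 × 0.0938801… = kr 35,070.7787…
Total = kr 373,570.00 + kr 159,701.1750 + kr 35,070.7787… = kr 568,341.95

kr 568,341.95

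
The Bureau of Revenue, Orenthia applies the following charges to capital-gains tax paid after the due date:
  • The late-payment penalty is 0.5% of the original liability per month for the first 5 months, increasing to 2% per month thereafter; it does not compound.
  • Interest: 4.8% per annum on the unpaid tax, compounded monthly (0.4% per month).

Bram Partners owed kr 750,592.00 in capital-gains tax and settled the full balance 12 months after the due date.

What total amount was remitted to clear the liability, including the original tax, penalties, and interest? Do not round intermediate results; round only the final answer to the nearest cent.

Penalty, months 1–5: 5 × 0.5% × kr 750,592.00 = kr 18,764.80
Penalty, months 6–12: 7 × 2% × kr 750,592.00 = kr 105,082.88
Interest: kr 750,592.00 × ((1 + 0.004)^12 − 1) = kr 750,592.00 × 0.0490702… = kr 36,831.7052…
Total = kr 750,592.00 + kr 123,847.6800 + kr 36,831.7052… = kr 911,271.39

kr 911,271.39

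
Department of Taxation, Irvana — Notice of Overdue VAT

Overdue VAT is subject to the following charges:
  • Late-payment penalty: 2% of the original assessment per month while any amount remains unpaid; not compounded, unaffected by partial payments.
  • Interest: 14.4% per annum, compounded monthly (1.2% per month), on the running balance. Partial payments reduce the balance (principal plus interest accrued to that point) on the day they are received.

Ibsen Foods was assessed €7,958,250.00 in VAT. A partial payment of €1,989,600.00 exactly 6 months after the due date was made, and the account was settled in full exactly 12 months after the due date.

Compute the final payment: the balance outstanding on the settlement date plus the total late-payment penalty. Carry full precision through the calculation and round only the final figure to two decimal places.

Balance at month 6: €7,958,250.0000 × (1 + 0.012)^6 = €8,548,711.3444…
After €1,989,600.00 payment: €8,548,711.3444… − €1,989,600.00 = €6,559,111.3444…
Balance at month 12: €6,559,111.3444… × (1 + 0.012)^6 = €7,045,763.7745…
Penalty: 12 × 2% × €7,958,250.00 = €1,909,980.00
Final settlement = outstanding balance + penalty = €7,045,763.7745… + €1,909,980.00 = €8,955,743.77

€8,955,743.77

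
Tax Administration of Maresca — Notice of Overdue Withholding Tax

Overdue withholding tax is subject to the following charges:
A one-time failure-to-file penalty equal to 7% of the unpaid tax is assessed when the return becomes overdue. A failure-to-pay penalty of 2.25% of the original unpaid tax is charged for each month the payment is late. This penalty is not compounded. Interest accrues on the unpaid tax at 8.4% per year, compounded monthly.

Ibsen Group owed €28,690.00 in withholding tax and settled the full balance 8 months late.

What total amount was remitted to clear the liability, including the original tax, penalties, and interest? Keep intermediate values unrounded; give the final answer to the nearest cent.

€37,509.06

Failure-to-file penalty: 7% × €28,690.00 = €2,008.30
Failure-to-pay penalty: 8 × 2.25% × €28,690.00 = €5,164.20
Interest (8.4%/yr ÷ 12 = 0.7%/month): €28,690.00 × ((1 + 0.007)^8 − 1) = €1,646.5586…
Total = €28,690.00 + €7,172.5000 + €1,646.5586… = €37,509.06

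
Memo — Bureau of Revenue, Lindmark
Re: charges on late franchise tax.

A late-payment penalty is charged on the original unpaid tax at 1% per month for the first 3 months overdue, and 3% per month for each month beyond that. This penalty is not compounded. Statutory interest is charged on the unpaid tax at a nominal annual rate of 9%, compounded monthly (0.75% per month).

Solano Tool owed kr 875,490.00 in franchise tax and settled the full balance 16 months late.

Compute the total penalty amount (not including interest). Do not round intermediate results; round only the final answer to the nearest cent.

Penalty, months 1–3: 3 × 1% × kr 875,490.00 = kr 26,264.70
Penalty, months 4–16: 13 × 3% × kr 875,490.00 = kr 341,441.10
Total penalty = kr 26,264.70 + kr 341,441.10 = kr 367,705.80

kr 367,705.80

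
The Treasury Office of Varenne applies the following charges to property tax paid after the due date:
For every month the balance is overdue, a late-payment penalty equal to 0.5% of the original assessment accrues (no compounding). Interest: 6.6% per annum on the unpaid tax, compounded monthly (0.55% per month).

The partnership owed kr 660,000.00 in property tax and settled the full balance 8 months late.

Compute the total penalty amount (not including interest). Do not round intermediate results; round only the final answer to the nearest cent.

Late-payment penalty = 0.5% × kr 660,000.00 × 8 mo = kr 26,400.00

kr 26,400.00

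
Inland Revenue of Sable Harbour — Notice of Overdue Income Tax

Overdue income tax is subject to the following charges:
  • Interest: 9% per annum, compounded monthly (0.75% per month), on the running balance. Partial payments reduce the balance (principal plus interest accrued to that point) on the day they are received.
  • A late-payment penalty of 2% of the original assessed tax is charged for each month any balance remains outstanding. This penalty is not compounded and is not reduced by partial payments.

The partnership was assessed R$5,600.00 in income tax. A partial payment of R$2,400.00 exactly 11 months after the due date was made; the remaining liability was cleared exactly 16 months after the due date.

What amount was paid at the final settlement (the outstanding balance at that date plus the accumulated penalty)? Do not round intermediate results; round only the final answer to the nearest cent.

R$5,611.80

Balance at month 11: R$5,600.0000 × (1 + 0.0075)^11 = R$6,079.7207…
After R$2,400.00 payment: R$6,079.7207… − R$2,400.00 = R$3,679.7207…
Balance at month 16: R$3,679.7207… × (1 + 0.0075)^5 = R$3,819.7957…
Penalty: 16 × 2% × R$5,600.00 = R$1,792.00
Final settlement = outstanding balance + penalty = R$3,819.7957… + R$1,792.00 = R$5,611.80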